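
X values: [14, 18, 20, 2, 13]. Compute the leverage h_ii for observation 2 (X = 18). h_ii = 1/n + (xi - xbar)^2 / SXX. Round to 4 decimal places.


n = 5, xbar = 13.4000.
SXX = sum((xi - xbar)^2) = 195.2000.
h = 1/5 + (18 - 13.4000)^2 / 195.2000 = 0.3084.

0.3084


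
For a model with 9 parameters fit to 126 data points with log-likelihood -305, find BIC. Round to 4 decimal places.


k * ln(n) = 9 * ln(126) = 9 * 4.836282 = 43.526538.
-2 * loglik = -2 * (-305) = 610.
BIC = 43.526538 + 610 = 653.526538, which rounds to 653.5265.

653.5265


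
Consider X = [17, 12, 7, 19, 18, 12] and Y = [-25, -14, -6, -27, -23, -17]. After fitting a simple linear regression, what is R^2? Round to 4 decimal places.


After computing the OLS fit (b0=5.1139, b1=-1.6786):
SSres = 12.2995, SStot = 313.3333.
R^2 = 1 - 12.2995/313.3333 = 0.9607.

0.9607


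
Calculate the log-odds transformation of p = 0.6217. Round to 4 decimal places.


Compute the odds: 0.6217/0.3783 = 1.6434.
Take the natural log: ln(1.6434) = 0.4968.

0.4968


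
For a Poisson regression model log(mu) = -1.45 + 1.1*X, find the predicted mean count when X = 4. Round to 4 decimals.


Linear predictor: eta = -1.45 + (1.1)(4) = 2.9500.
Expected count: mu = exp(2.9500) = 19.1060.

19.1060


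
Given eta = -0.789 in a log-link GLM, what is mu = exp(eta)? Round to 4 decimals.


Apply the inverse link:
mu = e^-0.789 = 0.4543.

0.4543


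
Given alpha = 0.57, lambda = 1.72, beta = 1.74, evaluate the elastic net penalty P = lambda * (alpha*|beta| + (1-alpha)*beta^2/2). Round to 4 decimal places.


alpha * |beta| = 0.57 * 1.74 = 0.9918.
(1-alpha) * beta^2/2 = 0.43 * 3.0276/2 = 0.6509.
Total = 1.72 * (0.9918 + 0.6509) = 2.8255.

2.8255


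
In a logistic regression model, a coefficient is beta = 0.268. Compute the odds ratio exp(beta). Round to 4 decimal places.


exp(0.268) = 1.3073.
So the odds ratio is 1.3073.

1.3073


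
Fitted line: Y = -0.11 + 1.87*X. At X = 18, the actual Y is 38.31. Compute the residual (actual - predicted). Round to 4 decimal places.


Fitted value at X = 18 is yhat = -0.11 + 1.87*18 = 33.5500.
Residual = 38.31 - 33.5500 = 4.7600.

4.7600


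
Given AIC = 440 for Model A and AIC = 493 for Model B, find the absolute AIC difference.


Absolute difference = |440 - 493| = 53.
The model with lower AIC (A) is preferred.

53


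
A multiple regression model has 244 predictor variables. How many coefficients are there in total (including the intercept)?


Total coefficients = number of predictors + 1 (for the intercept).
= 244 + 1 = 245.

245


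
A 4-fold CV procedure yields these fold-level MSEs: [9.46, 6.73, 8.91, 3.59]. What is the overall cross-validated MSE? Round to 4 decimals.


Sum of fold MSEs = 28.6900.
Average = 28.6900 / 4 = 7.1725.

7.1725


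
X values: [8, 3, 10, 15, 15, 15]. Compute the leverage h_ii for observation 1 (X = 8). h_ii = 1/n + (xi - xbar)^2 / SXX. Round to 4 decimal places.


n = 6, xbar = 11.0000.
SXX = sum((xi - xbar)^2) = 122.0000.
h = 1/6 + (8 - 11.0000)^2 / 122.0000 = 0.2404.

0.2404


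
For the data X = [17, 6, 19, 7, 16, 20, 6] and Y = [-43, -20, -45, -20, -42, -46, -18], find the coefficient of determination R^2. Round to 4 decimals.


The fitted line is Y = -6.5761 + -2.0656*X.
SSres = 14.6651, SStot = 1055.7143.
R^2 = 1 - SSres/SStot = 0.9861.

0.9861


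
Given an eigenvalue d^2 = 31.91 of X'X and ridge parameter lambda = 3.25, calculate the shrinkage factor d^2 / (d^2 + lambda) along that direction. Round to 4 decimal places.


d^2 + lambda = 31.91 + 3.25 = 35.1600.
Shrinkage factor = 31.91/35.1600 = 0.9076.

0.9076


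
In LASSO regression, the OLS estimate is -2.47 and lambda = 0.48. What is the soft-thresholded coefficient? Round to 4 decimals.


Check: |-2.47| = 2.47 vs lambda = 0.48.
Since |beta| > lambda, coefficient = sign(beta)*(|beta| - lambda) = -1.9900.
Soft-thresholded coefficient = -1.9900.

-1.9900


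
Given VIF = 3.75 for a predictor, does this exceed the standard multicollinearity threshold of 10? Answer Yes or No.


The threshold is 10.
VIF = 3.75 is < 10.
Multicollinearity indication: No.

No


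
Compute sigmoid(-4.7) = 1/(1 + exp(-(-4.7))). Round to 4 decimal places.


exp(4.7000) = 109.9472.
1 + exp(-z) = 110.9472.
sigmoid = 1/110.9472 = 0.0090.

0.0090


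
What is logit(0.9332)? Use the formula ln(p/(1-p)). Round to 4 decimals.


Compute the odds: 0.9332/0.0668 = 13.9701.
Take the natural log: ln(13.9701) = 2.6369.

2.6369


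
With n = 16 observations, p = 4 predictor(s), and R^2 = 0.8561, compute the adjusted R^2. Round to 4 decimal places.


Using the formula:
(1 - 0.8561) = 0.1439.
Multiply by 15/11: 0.1439 * 15 = 2.1585, then 2.1585 / 11 = 0.1962.
Adj R^2 = 1 - 0.1962 = 0.8038.

0.8038


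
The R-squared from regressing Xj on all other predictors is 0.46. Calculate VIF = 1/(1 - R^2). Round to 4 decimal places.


Denominator: 1 - 0.46 = 0.54.
VIF = 1 / 0.54 = 1.8519.

1.8519


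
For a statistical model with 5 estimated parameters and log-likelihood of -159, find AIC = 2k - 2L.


AIC = 2k - 2*loglik = 2(5) - 2(-159).
= 10 + 318 = 328.

328


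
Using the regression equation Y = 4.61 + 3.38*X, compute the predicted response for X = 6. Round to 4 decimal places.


Predicted value:
Y = 4.61 + (3.38)(6) = 4.61 + 20.2800 = 24.8900.

24.8900


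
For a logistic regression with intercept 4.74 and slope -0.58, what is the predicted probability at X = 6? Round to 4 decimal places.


Linear predictor: z = 4.74 + -0.58 * 6 = 1.2600.
P = 1/(1 + exp(-1.2600)) = 1/(1 + 0.2837) = 0.7790.

0.7790


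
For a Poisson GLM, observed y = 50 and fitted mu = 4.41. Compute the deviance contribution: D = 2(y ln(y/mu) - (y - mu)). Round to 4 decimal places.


y/mu = 50/4.41 = 11.337868 (approx.), and ln(50/4.41) = 2.428148.
y * ln(y/mu) = 50 * 2.428148 = 121.407400.
y - mu = 45.59.
D = 2 * (121.407400 - 45.59) = 151.634800, which rounds to 151.6348.

151.6348


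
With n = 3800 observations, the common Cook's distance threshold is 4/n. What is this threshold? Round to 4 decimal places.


Cook's distance cutoff = 4/n = 4/3800.
= 0.0011.

0.0011


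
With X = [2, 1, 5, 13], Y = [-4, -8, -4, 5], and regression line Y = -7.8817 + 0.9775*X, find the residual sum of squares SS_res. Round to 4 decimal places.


For each point, residual = actual - predicted.
Residuals: [1.9267, -1.0958, -1.0058, 0.1742].
Sum of squared residuals = 5.9549.

5.9549


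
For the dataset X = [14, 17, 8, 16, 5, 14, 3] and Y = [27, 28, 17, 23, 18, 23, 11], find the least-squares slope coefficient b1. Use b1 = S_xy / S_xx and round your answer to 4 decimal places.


The sample means are xbar = 11.0000 and ybar = 21.0000.
Compute S_xx = 188.0000 and S_xy = 186.0000.
Slope b1 = S_xy / S_xx = 186.0000 / 188.0000 = 0.9894.

0.9894


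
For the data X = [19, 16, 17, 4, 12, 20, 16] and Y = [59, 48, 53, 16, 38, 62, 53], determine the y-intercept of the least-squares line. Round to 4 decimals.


Compute b1 = 2.8837 from the OLS formula.
With xbar = 14.8571 and ybar = 47.0000, the intercept is:
b0 = 47.0000 - 2.8837 * 14.8571 = 4.1567.

4.1567


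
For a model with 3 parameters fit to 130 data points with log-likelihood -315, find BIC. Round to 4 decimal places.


ln(130) = 4.867534.
k * ln(n) = 3 * 4.867534 = 14.602602.
-2L = 630.
BIC = 14.602602 + 630 = 644.602602, which rounds to 644.6026.

644.6026


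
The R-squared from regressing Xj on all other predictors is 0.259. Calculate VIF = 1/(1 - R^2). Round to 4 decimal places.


Denominator: 1 - 0.259 = 0.741.
VIF = 1 / 0.741 = 1.3495.

1.3495


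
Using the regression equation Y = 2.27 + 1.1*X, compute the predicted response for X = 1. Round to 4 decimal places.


Substitute X = 1 into the equation:
Y = 2.27 + 1.1 * 1 = 2.27 + 1.1000 = 3.3700.

3.3700


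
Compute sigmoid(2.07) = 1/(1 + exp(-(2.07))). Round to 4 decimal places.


exp(-2.0700) = 0.1262.
1 + exp(-z) = 1.1262.
sigmoid = 1/1.1262 = 0.8880.

0.8880


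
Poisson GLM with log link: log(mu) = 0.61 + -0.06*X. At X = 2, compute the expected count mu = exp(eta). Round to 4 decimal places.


eta = 0.61 + -0.06 * 2 = 0.4900.
mu = exp(0.4900) = 1.6323.

1.6323


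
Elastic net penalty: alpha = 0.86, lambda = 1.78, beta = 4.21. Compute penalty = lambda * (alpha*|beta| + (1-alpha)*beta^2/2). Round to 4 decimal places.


alpha * |beta| = 0.86 * 4.21 = 3.6206.
(1-alpha) * beta^2/2 = 0.14 * 17.7241/2 = 1.2407.
Total = 1.78 * (3.6206 + 1.2407) = 8.6531.

8.6531


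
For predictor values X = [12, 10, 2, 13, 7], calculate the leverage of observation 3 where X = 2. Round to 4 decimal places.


Compute xbar = 8.8000 with n = 5 observations.
SXX = 78.8000.
Leverage = 1/5 + (2 - 8.8000)^2/78.8000 = 0.7868.

0.7868


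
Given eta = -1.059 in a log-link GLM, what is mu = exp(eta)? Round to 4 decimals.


Apply the inverse link:
mu = e^-1.059 = 0.3468.

0.3468


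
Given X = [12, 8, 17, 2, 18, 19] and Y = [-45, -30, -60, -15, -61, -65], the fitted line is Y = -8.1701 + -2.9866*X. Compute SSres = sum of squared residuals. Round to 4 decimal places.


Compute predicted values, then residuals = yi - yhat_i.
Residuals: [-0.9907, 2.0629, -1.0577, -0.8567, 0.9289, -0.0845].
SSres = sum(residual^2) = 7.9597.

7.9597


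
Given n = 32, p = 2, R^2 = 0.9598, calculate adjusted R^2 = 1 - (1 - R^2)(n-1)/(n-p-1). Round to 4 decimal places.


Using the formula:
(1 - 0.9598) = 0.0402.
Multiply by 31/29: 0.0402 * 31 = 1.2462, then 1.2462 / 29 = 0.0430.
Adj R^2 = 1 - 0.0430 = 0.9570.

0.9570


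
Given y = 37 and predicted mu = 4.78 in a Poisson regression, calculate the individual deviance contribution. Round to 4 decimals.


First: ln(37/4.78) = 2.046477.
Then: 37 * 2.046477 = 75.719649.
y - mu = 37 - 4.78 = 32.22.
D = 2(75.719649 - 32.22) = 86.999298, which rounds to 86.9993.

86.9993


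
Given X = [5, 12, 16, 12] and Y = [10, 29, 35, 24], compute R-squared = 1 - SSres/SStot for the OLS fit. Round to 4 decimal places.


The fitted line is Y = -1.2271 + 2.2869*X.
SSres = 12.8367, SStot = 341.0000.
R^2 = 1 - SSres/SStot = 0.9624.

0.9624


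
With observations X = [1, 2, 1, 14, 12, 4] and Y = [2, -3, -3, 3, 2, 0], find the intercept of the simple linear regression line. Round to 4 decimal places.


First find the slope: b1 = 0.3150.
Means: xbar = 5.6667, ybar = 0.1667.
b0 = ybar - b1 * xbar = 0.1667 - 0.3150 * 5.6667 = -1.6181.

-1.6181


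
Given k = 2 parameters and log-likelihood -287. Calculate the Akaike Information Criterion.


AIC = 2*2 - 2*(-287).
= 4 + 574 = 578.

578


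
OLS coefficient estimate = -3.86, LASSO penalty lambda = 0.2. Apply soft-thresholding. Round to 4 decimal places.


Check: |-3.86| = 3.86 vs lambda = 0.2.
Since |beta| > lambda, coefficient = sign(beta)*(|beta| - lambda) = -3.6600.
Soft-thresholded coefficient = -3.6600.

-3.6600


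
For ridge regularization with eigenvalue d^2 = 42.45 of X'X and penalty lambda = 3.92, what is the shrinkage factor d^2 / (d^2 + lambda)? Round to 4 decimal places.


d^2 + lambda = 42.45 + 3.92 = 46.3700.
Shrinkage factor = 42.45/46.3700 = 0.9155.

0.9155


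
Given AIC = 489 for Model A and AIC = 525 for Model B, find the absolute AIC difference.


Absolute difference = |489 - 525| = 36.
The model with lower AIC (A) is preferred.

36


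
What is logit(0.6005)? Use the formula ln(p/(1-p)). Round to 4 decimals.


1 - p = 0.3995.
p/(1-p) = 1.5031.
logit = ln(1.5031) = 0.4075.

0.4075


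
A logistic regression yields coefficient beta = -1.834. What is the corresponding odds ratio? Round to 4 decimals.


Odds ratio = exp(beta) = exp(-1.834).
= 0.1598.

0.1598


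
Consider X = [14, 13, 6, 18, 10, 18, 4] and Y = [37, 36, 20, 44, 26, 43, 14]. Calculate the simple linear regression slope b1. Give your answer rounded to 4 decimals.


The sample means are xbar = 11.8571 and ybar = 31.4286.
Compute S_xx = 180.8571 and S_xy = 379.4286.
Slope b1 = S_xy / S_xx = 379.4286 / 180.8571 = 2.0979.

2.0979


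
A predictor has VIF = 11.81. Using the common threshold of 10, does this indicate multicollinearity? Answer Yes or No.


The threshold is 10.
VIF = 11.81 is >= 10.
Multicollinearity indication: Yes.

Yes


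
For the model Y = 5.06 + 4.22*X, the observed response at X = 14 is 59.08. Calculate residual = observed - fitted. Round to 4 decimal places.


Fitted value at X = 14 is yhat = 5.06 + 4.22*14 = 64.1400.
Residual = 59.08 - 64.1400 = -5.0600.

-5.0600


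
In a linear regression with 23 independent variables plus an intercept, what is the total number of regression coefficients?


Total coefficients = number of predictors + 1 (for the intercept).
= 23 + 1 = 24.

24


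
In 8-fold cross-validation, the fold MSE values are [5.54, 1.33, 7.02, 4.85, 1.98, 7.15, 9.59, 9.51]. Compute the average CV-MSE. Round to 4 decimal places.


Add all fold MSEs: 46.9700.
Divide by k = 8: 46.9700/8 = 5.8713.

5.8713


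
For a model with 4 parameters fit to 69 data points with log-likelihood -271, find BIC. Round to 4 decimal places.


Compute k*ln(n) = 4*ln(69) = 4*4.234107 = 16.936428.
Then -2*loglik = 542.
BIC = 16.936428 + 542 = 558.936428, which rounds to 558.9364.

558.9364


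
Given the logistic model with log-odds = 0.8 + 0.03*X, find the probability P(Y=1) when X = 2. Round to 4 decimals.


Linear predictor: z = 0.8 + 0.03 * 2 = 0.8600.
P = 1/(1 + exp(-0.8600)) = 1/(1 + 0.4232) = 0.7027.

0.7027


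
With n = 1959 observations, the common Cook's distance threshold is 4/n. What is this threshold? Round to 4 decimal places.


Cook's distance cutoff = 4/n = 4/1959.
= 0.0020.

0.0020


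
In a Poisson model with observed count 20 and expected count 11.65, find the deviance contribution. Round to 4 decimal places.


y/mu = 20/11.65 = 1.716738 (approx.), and ln(20/11.65) = 0.540426.
y * ln(y/mu) = 20 * 0.540426 = 10.808520.
y - mu = 8.35.
D = 2 * (10.808520 - 8.35) = 4.917040, which rounds to 4.9170.

4.9170


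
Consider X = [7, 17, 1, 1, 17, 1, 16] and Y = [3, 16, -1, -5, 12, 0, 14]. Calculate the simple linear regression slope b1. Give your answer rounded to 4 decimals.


First compute the means: xbar = 8.5714, ybar = 5.5714.
Then S_xx = sum((xi - xbar)^2) = 371.7143.
S_xy = sum((xi - xbar)(yi - ybar)) = 380.7143.
b1 = S_xy / S_xx = 380.7143 / 371.7143 = 1.0242.

1.0242


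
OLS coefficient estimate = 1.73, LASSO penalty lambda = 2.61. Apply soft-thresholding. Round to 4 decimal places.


|beta_OLS| = 1.73.
lambda = 2.61.
Since |beta| <= lambda, the coefficient is set to 0.
Result = 0.0000.

0.0000


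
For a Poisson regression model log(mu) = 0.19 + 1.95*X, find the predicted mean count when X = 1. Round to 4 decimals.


Linear predictor: eta = 0.19 + (1.95)(1) = 2.1400.
Expected count: mu = exp(2.1400) = 8.4994.

8.4994


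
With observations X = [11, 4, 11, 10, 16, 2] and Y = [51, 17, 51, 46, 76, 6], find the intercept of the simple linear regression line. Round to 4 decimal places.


The slope is b1 = 4.9621.
Sample means are xbar = 9.0000 and ybar = 41.1667.
Intercept: b0 = 41.1667 - (4.9621)(9.0000) = -3.4924.

-3.4924


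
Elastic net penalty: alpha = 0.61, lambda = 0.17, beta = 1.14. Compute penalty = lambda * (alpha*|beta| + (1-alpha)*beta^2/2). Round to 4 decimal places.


L1 component = 0.61 * |1.14| = 0.6954.
L2 component = 0.39 * 1.14^2 / 2 = 0.2534.
Penalty = 0.17 * (0.6954 + 0.2534) = 0.17 * 0.9488 = 0.1613.

0.1613


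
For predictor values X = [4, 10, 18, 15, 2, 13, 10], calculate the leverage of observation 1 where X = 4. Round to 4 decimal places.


Compute xbar = 10.2857 with n = 7 observations.
SXX = 197.4286.
Leverage = 1/7 + (4 - 10.2857)^2/197.4286 = 0.3430.

0.3430


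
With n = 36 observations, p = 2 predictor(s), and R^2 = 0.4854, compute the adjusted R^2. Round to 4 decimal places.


Plug in: Adj R^2 = 1 - (1 - 0.4854) * 35/33.
= 1 - 0.5146 * 35/33
= 1 - 18.0110 / 33
= 1 - 0.5458 = 0.4542.

0.4542


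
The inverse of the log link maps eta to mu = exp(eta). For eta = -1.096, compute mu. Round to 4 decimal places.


mu = exp(eta) = exp(-1.096).
= 0.3342.

0.3342


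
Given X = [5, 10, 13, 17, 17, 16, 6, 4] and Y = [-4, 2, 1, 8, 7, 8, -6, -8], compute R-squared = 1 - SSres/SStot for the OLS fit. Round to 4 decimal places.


The fitted line is Y = -11.4528 + 1.1321*X.
SSres = 18.3019, SStot = 290.0000.
R^2 = 1 - SSres/SStot = 0.9369.

0.9369


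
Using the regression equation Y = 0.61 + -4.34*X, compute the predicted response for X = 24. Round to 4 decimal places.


Predicted value:
Y = 0.61 + (-4.34)(24) = 0.61 + -104.1600 = -103.5500.

-103.5500


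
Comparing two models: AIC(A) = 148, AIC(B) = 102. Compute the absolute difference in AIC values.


|AIC_A - AIC_B| = |148 - 102| = 46.
Model B is preferred (lower AIC).

46


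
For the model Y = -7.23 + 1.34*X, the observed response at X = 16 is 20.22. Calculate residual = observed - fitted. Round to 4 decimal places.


Fitted value at X = 16 is yhat = -7.23 + 1.34*16 = 14.2100.
Residual = 20.22 - 14.2100 = 6.0100.

6.0100


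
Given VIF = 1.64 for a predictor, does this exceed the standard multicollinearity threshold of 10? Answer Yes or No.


Compare VIF = 1.64 to the threshold of 10.
1.64 < 10, so the answer is No.

No


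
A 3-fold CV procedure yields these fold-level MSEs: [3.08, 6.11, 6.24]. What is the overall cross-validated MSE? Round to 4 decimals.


Total MSE across folds = 15.4300.
CV-MSE = 15.4300/3 = 5.1433.

5.1433


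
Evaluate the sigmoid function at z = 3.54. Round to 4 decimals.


exp(-3.5400) = 0.0290.
1 + exp(-z) = 1.0290.
sigmoid = 1/1.0290 = 0.9718.

0.9718


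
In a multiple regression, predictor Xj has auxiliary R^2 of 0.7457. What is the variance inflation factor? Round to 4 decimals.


Using VIF = 1/(1 - R^2_j):
1 - 0.7457 = 0.2543.
VIF = 3.9324.

3.9324


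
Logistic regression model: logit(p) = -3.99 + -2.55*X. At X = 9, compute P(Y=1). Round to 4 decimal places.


Compute z = -3.99 + (-2.55)(9) = -26.9400.
exp(-z) = 501064163154.6719.
P = 1/(1 + 501064163154.6719) = 0.0000.

0.0000


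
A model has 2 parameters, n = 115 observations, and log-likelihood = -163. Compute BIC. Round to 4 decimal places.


Compute k*ln(n) = 2*ln(115) = 2*4.744932 = 9.489864.
Then -2*loglik = 326.
BIC = 9.489864 + 326 = 335.489864, which rounds to 335.4899.

335.4899


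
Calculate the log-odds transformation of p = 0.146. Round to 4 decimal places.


Compute the odds: 0.146/0.854 = 0.1710.
Take the natural log: ln(0.1710) = -1.7663.

-1.7663


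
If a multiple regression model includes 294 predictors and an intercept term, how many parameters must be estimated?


Including the intercept, the model has 294 predictor coefficients + 1 intercept.
Total = 295.

295


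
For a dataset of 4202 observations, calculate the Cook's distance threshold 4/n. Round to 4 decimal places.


The threshold is 4/n.
4/4202 = 0.0010.

0.0010


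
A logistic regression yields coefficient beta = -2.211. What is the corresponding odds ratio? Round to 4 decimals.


The odds ratio is computed as:
OR = e^(-2.211) = 0.1096.

0.1096


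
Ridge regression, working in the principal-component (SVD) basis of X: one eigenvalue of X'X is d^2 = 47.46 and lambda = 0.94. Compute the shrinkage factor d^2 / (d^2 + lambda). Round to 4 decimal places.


Compute the denominator: 47.46 + 0.94 = 48.4000.
Shrinkage factor = 47.46 / 48.4000 = 0.9806.

0.9806


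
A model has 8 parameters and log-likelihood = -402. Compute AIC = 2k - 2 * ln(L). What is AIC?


AIC = 2*8 - 2*(-402).
= 16 + 804 = 820.

820


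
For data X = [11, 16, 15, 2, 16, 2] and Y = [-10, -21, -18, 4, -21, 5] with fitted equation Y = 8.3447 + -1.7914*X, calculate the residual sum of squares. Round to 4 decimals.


Compute predicted values, then residuals = yi - yhat_i.
Residuals: [1.3607, -0.6823, 0.5263, -0.7619, -0.6823, 0.2381].
SSres = sum(residual^2) = 3.6967.

3.6967


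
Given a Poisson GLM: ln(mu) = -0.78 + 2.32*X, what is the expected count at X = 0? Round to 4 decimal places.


eta = -0.78 + 2.32 * 0 = -0.7800.
mu = exp(-0.7800) = 0.4584.

0.4584


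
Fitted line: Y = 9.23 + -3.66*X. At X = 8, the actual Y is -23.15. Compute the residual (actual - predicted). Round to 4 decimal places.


Predicted = 9.23 + -3.66 * 8 = -20.0500.
Residual = -23.15 - -20.0500 = -3.1000.

-3.1000


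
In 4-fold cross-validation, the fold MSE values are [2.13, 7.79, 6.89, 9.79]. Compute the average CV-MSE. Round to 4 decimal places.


Sum of fold MSEs = 26.6000.
Average = 26.6000 / 4 = 6.6500.

6.6500


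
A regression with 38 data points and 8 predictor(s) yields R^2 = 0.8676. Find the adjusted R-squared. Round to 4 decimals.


Adjusted R^2 = 1 - (1 - R^2) * (n-1)/(n-p-1).
(1 - R^2) = 0.1324.
(n-1)/(n-p-1) = 37/29.
(1 - R^2) * (n-1) = 0.1324 * 37 = 4.8988.
Divide by (n-p-1): 4.8988 / 29 = 0.1689.
Adj R^2 = 1 - 0.1689 = 0.8311.

0.8311


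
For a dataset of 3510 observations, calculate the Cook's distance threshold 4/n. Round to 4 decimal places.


Using the rule of thumb:
Threshold = 4 / 3510 = 0.0011.

0.0011


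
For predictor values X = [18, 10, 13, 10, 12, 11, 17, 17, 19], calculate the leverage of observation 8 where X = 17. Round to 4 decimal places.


Mean of X: xbar = 14.1111.
SXX = 104.8889.
For X = 17: h = 1/9 + (17 - 14.1111)^2/104.8889 = 0.1907.

0.1907


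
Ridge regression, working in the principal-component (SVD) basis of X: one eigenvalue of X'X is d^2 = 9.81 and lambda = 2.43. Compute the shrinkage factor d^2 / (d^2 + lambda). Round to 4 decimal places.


Denominator = d^2 + lambda = 9.81 + 2.43 = 12.2400.
Shrinkage = 9.81 / 12.2400 = 0.8015.

0.8015


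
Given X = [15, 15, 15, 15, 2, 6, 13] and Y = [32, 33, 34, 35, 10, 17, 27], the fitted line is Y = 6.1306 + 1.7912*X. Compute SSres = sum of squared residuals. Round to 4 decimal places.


Predicted values from Y = 6.1306 + 1.7912*X.
Residuals: [-0.9986, 0.0014, 1.0014, 2.0014, 0.2870, 0.1222, -2.4162].
SSres = 11.9409.

11.9409


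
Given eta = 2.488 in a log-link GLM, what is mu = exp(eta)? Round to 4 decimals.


mu = exp(eta) = exp(2.488).
= 12.0372.

12.0372


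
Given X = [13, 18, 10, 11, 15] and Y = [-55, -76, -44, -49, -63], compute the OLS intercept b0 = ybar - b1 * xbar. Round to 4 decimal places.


The slope is b1 = -3.9126.
Sample means are xbar = 13.4000 and ybar = -57.4000.
Intercept: b0 = -57.4000 - (-3.9126)(13.4000) = -4.9709.

-4.9709


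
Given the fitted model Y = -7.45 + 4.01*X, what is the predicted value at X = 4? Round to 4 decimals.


Predicted value:
Y = -7.45 + (4.01)(4) = -7.45 + 16.0400 = 8.5900.

8.5900


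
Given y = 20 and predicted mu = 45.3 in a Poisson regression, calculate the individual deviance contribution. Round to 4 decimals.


y/mu = 20/45.3 = 0.441501 (approx.), and ln(20/45.3) = -0.817575.
y * ln(y/mu) = 20 * -0.817575 = -16.351500.
y - mu = -25.3.
D = 2 * (-16.351500 - -25.3) = 17.897000, which rounds to 17.8970.

17.8970


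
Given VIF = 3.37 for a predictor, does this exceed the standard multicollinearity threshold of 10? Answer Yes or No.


Compare VIF = 3.37 to the threshold of 10.
3.37 < 10, so the answer is No.

No


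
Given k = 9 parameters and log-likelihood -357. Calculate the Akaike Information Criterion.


AIC = 2*9 - 2*(-357).
= 18 + 714 = 732.

732


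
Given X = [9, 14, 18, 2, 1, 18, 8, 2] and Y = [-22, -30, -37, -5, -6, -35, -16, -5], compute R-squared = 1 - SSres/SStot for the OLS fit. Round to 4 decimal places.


Fit the OLS line: b0 = -2.4257, b1 = -1.8971.
SSres = 18.2971.
SStot = 1278.0000.
R^2 = 1 - 18.2971/1278.0000 = 0.9857.

0.9857


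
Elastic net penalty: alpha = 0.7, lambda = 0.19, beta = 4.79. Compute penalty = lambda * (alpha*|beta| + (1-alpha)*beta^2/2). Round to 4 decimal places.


alpha * |beta| = 0.7 * 4.79 = 3.3530.
(1-alpha) * beta^2/2 = 0.3 * 22.9441/2 = 3.4416.
Total = 0.19 * (3.3530 + 3.4416) = 1.2910.

1.2910


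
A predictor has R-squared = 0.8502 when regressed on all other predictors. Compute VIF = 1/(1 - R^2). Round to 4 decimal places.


Using VIF = 1/(1 - R^2_j):
1 - 0.8502 = 0.1498.
VIF = 6.6756.

6.6756


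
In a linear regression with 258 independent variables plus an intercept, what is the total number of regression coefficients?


Total coefficients = number of predictors + 1 (for the intercept).
= 258 + 1 = 259.

259


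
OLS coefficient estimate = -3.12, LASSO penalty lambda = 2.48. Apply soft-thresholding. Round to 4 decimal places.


Check: |-3.12| = 3.12 vs lambda = 2.48.
Since |beta| > lambda, coefficient = sign(beta)*(|beta| - lambda) = -0.6400.
Soft-thresholded coefficient = -0.6400.

-0.6400


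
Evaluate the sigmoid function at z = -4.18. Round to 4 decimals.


First, exp(4.1800) = 65.3659.
Then sigma(z) = 1/(1 + 65.3659) = 0.0151.

0.0151


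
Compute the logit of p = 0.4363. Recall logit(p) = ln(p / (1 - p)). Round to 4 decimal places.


The odds are p/(1-p) = 0.4363 / 0.5637 = 0.7740.
logit(p) = ln(0.7740) = -0.2562.

-0.2562


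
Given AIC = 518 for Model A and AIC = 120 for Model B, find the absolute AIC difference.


Absolute difference = |518 - 120| = 398.
The model with lower AIC (B) is preferred.

398


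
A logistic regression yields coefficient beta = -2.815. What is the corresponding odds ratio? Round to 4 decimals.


Odds ratio = exp(beta) = exp(-2.815).
= 0.0599.

0.0599


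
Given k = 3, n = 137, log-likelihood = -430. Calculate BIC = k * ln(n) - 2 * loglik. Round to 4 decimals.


ln(137) = 4.919981.
k * ln(n) = 3 * 4.919981 = 14.759943.
-2L = 860.
BIC = 14.759943 + 860 = 874.759943, which rounds to 874.7599.

874.7599


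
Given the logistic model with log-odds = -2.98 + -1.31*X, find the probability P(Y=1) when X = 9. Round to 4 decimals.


z = -2.98 + -1.31 * 9 = -14.7700.
Sigmoid: P = 1 / (1 + exp(14.7700)) = 0.0000.

0.0000


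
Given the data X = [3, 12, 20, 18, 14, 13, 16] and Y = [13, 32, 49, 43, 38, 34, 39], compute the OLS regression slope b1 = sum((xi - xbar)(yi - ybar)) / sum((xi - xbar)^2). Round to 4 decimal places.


Calculate xbar = 13.7143, ybar = 35.4286.
S_xx = 181.4286, S_xy = 373.8571.
Using b1 = S_xy / S_xx = 373.8571 / 181.4286, we get b1 = 2.0606.

2.0606


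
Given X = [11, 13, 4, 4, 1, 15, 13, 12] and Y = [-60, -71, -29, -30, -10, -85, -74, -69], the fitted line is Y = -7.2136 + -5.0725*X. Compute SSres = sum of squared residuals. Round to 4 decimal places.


For each point, residual = actual - predicted.
Residuals: [3.0111, 2.1561, -1.4964, -2.4964, 2.2861, -1.6989, -0.8439, -0.9164].
Sum of squared residuals = 31.8512.

31.8512


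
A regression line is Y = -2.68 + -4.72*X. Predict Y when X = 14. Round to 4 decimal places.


Plug X = 14 into Y = -2.68 + -4.72*X:
Y = -2.68 + -66.0800 = -68.7600.

-68.7600


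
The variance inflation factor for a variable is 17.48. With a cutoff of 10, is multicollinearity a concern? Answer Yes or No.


The threshold is 10.
VIF = 17.48 is >= 10.
Multicollinearity indication: Yes.

Yes


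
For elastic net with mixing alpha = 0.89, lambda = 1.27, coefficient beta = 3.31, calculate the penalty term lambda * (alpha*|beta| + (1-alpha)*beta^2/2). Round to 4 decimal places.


L1 component = 0.89 * |3.31| = 2.9459.
L2 component = 0.11 * 3.31^2 / 2 = 0.6026.
Penalty = 1.27 * (2.9459 + 0.6026) = 1.27 * 3.5485 = 4.5066.

4.5066


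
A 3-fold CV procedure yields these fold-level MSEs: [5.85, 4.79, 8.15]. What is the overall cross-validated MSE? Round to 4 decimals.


Add all fold MSEs: 18.7900.
Divide by k = 3: 18.7900/3 = 6.2633.

6.2633


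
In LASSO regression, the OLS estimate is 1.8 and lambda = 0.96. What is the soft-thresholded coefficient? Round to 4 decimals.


Check: |1.8| = 1.8 vs lambda = 0.96.
Since |beta| > lambda, coefficient = sign(beta)*(|beta| - lambda) = 0.8400.
Soft-thresholded coefficient = 0.8400.

0.8400


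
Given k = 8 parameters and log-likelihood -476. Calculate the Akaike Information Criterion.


AIC = 2k - 2*loglik = 2(8) - 2(-476).
= 16 + 952 = 968.

968


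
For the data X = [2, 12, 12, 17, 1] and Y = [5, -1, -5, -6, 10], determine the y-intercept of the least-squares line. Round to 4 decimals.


The slope is b1 = -0.9261.
Sample means are xbar = 8.8000 and ybar = 0.6000.
Intercept: b0 = 0.6000 - (-0.9261)(8.8000) = 8.7495.

8.7495


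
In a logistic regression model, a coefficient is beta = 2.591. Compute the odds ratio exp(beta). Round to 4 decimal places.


The odds ratio is computed as:
OR = e^(2.591) = 13.3431.

13.3431


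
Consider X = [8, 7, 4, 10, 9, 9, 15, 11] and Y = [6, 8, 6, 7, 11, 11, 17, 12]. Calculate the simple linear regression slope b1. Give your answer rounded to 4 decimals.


Calculate xbar = 9.1250, ybar = 9.7500.
S_xx = 70.8750, S_xy = 71.2500.
Using b1 = S_xy / S_xx = 71.2500 / 70.8750, we get b1 = 1.0053.

1.0053


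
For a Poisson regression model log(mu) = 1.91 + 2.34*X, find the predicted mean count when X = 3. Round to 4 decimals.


Compute eta = 1.91 + 2.34 * 3 = 8.9300.
Apply inverse link: mu = e^8.9300 = 7555.2654.

7555.2654


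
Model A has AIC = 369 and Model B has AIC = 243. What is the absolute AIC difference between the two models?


Compute |369 - 243| = 126.
Model B has the smaller AIC.

126


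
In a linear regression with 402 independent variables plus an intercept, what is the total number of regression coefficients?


Each predictor gets one coefficient, plus one intercept.
Total parameters = 402 + 1 = 403.

403


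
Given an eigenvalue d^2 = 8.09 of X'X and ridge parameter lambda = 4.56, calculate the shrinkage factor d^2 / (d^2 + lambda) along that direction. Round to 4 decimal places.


Compute the denominator: 8.09 + 4.56 = 12.6500.
Shrinkage factor = 8.09 / 12.6500 = 0.6395.

0.6395


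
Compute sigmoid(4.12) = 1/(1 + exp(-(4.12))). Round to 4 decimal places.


Compute exp(-4.1200) = 0.0162.
Sigmoid = 1 / (1 + 0.0162) = 1 / 1.0162 = 0.9840.

0.9840


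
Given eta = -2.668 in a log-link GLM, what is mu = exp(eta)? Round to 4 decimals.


mu = exp(eta) = exp(-2.668).
= 0.0694.

0.0694


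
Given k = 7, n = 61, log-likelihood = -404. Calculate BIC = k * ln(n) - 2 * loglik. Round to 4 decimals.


Compute k*ln(n) = 7*ln(61) = 7*4.110874 = 28.776118.
Then -2*loglik = 808.
BIC = 28.776118 + 808 = 836.776118, which rounds to 836.7761.

836.7761


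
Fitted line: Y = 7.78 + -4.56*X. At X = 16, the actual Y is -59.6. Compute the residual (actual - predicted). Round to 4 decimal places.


Predicted = 7.78 + -4.56 * 16 = -65.1800.
Residual = -59.6 - -65.1800 = 5.5800.

5.5800


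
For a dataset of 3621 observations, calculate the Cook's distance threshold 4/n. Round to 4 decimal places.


Using the rule of thumb:
Threshold = 4 / 3621 = 0.0011.

0.0011


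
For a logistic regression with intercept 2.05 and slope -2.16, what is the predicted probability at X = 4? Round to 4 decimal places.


Linear predictor: z = 2.05 + -2.16 * 4 = -6.5900.
P = 1/(1 + exp(6.5900)) = 1/(1 + 727.7809) = 0.0014.

0.0014


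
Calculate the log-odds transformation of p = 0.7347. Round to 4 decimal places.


1 - p = 0.2653.
p/(1-p) = 2.7693.
logit = ln(2.7693) = 1.0186.

1.0186


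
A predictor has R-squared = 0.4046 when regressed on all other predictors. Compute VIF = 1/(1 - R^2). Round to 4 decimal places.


Using VIF = 1/(1 - R^2_j):
1 - 0.4046 = 0.5954.
VIF = 1.6795.

1.6795


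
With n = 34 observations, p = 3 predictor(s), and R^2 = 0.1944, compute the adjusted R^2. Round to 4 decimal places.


Using the formula:
(1 - 0.1944) = 0.8056.
Multiply by 33/30: 0.8056 * 33 = 26.5848, then 26.5848 / 30 = 0.8862.
Adj R^2 = 1 - 0.8862 = 0.1138.

0.1138


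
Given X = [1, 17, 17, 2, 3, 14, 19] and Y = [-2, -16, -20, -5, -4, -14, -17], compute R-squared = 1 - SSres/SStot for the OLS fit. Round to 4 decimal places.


After computing the OLS fit (b0=-1.9554, b1=-0.8810):
SSres = 15.9370, SStot = 316.8571.
R^2 = 1 - 15.9370/316.8571 = 0.9497.

0.9497


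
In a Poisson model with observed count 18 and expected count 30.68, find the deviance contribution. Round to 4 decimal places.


First: ln(18/30.68) = -0.533239.
Then: 18 * -0.533239 = -9.598302.
y - mu = 18 - 30.68 = -12.68.
D = 2(-9.598302 - -12.68) = 6.163396, which rounds to 6.1634.

6.1634


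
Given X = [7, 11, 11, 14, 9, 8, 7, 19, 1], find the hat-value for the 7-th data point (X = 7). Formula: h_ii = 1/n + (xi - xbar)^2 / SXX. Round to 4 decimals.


n = 9, xbar = 9.6667.
SXX = sum((xi - xbar)^2) = 202.0000.
h = 1/9 + (7 - 9.6667)^2 / 202.0000 = 0.1463.

0.1463


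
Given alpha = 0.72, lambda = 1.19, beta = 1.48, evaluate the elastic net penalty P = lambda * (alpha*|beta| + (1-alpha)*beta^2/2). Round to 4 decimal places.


alpha * |beta| = 0.72 * 1.48 = 1.0656.
(1-alpha) * beta^2/2 = 0.28 * 2.1904/2 = 0.3067.
Total = 1.19 * (1.0656 + 0.3067) = 1.6330.

1.6330


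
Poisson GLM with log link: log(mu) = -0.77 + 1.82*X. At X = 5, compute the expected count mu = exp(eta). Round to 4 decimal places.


eta = -0.77 + 1.82 * 5 = 8.3300.
mu = exp(8.3300) = 4146.4176.

4146.4176


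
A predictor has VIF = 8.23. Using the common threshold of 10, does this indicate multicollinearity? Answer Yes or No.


Check: VIF = 8.23 vs threshold = 10.
Since 8.23 < 10, the answer is No.

No


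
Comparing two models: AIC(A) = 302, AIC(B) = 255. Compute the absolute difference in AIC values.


Compute |302 - 255| = 47.
Model B has the smaller AIC.

47


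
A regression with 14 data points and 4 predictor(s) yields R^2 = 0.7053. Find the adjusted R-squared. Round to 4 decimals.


Using the formula:
(1 - 0.7053) = 0.2947.
Multiply by 13/9: 0.2947 * 13 = 3.8311, then 3.8311 / 9 = 0.4257.
Adj R^2 = 1 - 0.4257 = 0.5743.

0.5743


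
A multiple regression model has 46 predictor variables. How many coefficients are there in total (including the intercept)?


Including the intercept, the model has 46 predictor coefficients + 1 intercept.
Total = 47.

47


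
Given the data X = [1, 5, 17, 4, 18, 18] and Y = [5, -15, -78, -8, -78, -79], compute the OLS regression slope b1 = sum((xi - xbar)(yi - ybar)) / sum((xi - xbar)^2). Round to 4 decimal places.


Calculate xbar = 10.5000, ybar = -42.1667.
S_xx = 317.5000, S_xy = -1597.5000.
Using b1 = S_xy / S_xx = -1597.5000 / 317.5000, we get b1 = -5.0315.

-5.0315


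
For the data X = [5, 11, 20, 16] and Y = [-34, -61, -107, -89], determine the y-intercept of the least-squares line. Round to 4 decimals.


The slope is b1 = -4.9365.
Sample means are xbar = 13.0000 and ybar = -72.7500.
Intercept: b0 = -72.7500 - (-4.9365)(13.0000) = -8.5754.

-8.5754


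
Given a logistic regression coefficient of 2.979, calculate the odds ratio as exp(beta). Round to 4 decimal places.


The odds ratio is computed as:
OR = e^(2.979) = 19.6681.

19.6681


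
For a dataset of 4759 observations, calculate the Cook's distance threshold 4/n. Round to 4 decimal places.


Using the rule of thumb:
Threshold = 4 / 4759 = 0.0008.

0.0008


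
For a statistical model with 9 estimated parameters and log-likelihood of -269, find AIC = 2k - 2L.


AIC = 2k - 2*loglik = 2(9) - 2(-269).
= 18 + 538 = 556.

556


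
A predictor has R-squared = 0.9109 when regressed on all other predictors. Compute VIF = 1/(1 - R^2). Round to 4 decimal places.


VIF = 1 / (1 - 0.9109).
= 1 / 0.0891 = 11.2233.

11.2233


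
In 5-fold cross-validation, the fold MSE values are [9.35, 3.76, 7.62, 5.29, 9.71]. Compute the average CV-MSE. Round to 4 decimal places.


Sum of fold MSEs = 35.7300.
Average = 35.7300 / 5 = 7.1460.

7.1460


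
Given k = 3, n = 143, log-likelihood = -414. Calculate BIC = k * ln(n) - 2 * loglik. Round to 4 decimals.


ln(143) = 4.962845.
k * ln(n) = 3 * 4.962845 = 14.888535.
-2L = 828.
BIC = 14.888535 + 828 = 842.888535, which rounds to 842.8885.

842.8885


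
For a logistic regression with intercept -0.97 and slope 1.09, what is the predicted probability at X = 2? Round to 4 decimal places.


Linear predictor: z = -0.97 + 1.09 * 2 = 1.2100.
P = 1/(1 + exp(-1.2100)) = 1/(1 + 0.2982) = 0.7703.

0.7703


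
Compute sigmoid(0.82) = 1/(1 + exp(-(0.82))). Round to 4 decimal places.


Compute exp(-0.8200) = 0.4404.
Sigmoid = 1 / (1 + 0.4404) = 1 / 1.4404 = 0.6942.

0.6942


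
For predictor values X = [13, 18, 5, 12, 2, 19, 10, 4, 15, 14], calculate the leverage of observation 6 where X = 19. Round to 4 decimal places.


Compute xbar = 11.2000 with n = 10 observations.
SXX = 309.6000.
Leverage = 1/10 + (19 - 11.2000)^2/309.6000 = 0.2965.

0.2965


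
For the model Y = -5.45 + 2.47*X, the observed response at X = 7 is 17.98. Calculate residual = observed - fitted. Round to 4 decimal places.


Fitted value at X = 7 is yhat = -5.45 + 2.47*7 = 11.8400.
Residual = 17.98 - 11.8400 = 6.1400.

6.1400


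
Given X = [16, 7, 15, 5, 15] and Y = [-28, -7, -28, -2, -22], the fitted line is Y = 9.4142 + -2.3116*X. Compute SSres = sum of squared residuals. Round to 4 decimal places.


Compute predicted values, then residuals = yi - yhat_i.
Residuals: [-0.4286, -0.2330, -2.7402, 0.1438, 3.2598].
SSres = sum(residual^2) = 18.3937.

18.3937


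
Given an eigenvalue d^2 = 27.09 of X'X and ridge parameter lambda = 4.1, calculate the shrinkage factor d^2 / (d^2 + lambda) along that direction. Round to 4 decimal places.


Denominator = d^2 + lambda = 27.09 + 4.1 = 31.1900.
Shrinkage = 27.09 / 31.1900 = 0.8685.

0.8685


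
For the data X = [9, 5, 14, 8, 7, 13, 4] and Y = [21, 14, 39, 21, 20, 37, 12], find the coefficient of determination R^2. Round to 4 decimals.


Fit the OLS line: b0 = -0.2000, b1 = 2.7567.
SSres = 18.3533.
SStot = 669.7143.
R^2 = 1 - 18.3533/669.7143 = 0.9726.

0.9726


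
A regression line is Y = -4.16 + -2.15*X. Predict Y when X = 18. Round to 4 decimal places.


Plug X = 18 into Y = -4.16 + -2.15*X:
Y = -4.16 + -38.7000 = -42.8600.

-42.8600


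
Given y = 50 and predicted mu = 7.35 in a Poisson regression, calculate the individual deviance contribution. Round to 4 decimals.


Compute y*ln(y/mu) = 50*ln(50/7.35) = 50*1.917323 = 95.866150.
y - mu = 42.65.
D = 2*(95.866150 - (42.65)) = 106.432300, which rounds to 106.4323.

106.4323


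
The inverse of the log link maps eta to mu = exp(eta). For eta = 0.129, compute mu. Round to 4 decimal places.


The inverse log link gives:
mu = exp(0.129) = 1.1377.

1.1377


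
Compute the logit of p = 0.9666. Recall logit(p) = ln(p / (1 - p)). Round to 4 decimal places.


The odds are p/(1-p) = 0.9666 / 0.0334 = 28.9401.
logit(p) = ln(28.9401) = 3.3652.

3.3652


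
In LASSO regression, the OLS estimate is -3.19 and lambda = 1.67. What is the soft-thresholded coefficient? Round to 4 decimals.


Check: |-3.19| = 3.19 vs lambda = 1.67.
Since |beta| > lambda, coefficient = sign(beta)*(|beta| - lambda) = -1.5200.
Soft-thresholded coefficient = -1.5200.

-1.5200


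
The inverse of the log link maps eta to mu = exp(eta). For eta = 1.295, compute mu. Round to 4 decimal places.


The inverse log link gives:
mu = exp(1.295) = 3.6510.

3.6510


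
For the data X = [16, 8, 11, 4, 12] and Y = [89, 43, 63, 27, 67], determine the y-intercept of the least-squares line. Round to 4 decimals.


First find the slope: b1 = 5.2624.
Means: xbar = 10.2000, ybar = 57.8000.
b0 = ybar - b1 * xbar = 57.8000 - 5.2624 * 10.2000 = 4.1238.

4.1238


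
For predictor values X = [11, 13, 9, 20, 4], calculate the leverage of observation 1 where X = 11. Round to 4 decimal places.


Compute xbar = 11.4000 with n = 5 observations.
SXX = 137.2000.
Leverage = 1/5 + (11 - 11.4000)^2/137.2000 = 0.2012.

0.2012
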